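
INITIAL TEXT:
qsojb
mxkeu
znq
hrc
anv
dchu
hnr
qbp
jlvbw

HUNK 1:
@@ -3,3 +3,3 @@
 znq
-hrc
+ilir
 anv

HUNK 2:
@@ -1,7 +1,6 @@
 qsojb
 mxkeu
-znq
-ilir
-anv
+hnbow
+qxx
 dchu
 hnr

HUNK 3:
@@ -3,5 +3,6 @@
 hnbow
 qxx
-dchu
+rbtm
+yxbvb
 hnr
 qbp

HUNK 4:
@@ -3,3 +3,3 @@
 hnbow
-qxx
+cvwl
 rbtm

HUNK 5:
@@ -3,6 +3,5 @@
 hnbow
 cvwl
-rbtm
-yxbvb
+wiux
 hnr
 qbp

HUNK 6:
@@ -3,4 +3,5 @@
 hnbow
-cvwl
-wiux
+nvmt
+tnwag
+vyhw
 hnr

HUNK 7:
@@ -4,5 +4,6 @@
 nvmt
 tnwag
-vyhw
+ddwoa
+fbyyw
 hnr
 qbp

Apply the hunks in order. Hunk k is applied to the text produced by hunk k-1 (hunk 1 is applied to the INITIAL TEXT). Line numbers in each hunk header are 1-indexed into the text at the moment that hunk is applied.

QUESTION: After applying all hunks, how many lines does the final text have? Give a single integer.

Answer: 10

Derivation:
Hunk 1: at line 3 remove [hrc] add [ilir] -> 9 lines: qsojb mxkeu znq ilir anv dchu hnr qbp jlvbw
Hunk 2: at line 1 remove [znq,ilir,anv] add [hnbow,qxx] -> 8 lines: qsojb mxkeu hnbow qxx dchu hnr qbp jlvbw
Hunk 3: at line 3 remove [dchu] add [rbtm,yxbvb] -> 9 lines: qsojb mxkeu hnbow qxx rbtm yxbvb hnr qbp jlvbw
Hunk 4: at line 3 remove [qxx] add [cvwl] -> 9 lines: qsojb mxkeu hnbow cvwl rbtm yxbvb hnr qbp jlvbw
Hunk 5: at line 3 remove [rbtm,yxbvb] add [wiux] -> 8 lines: qsojb mxkeu hnbow cvwl wiux hnr qbp jlvbw
Hunk 6: at line 3 remove [cvwl,wiux] add [nvmt,tnwag,vyhw] -> 9 lines: qsojb mxkeu hnbow nvmt tnwag vyhw hnr qbp jlvbw
Hunk 7: at line 4 remove [vyhw] add [ddwoa,fbyyw] -> 10 lines: qsojb mxkeu hnbow nvmt tnwag ddwoa fbyyw hnr qbp jlvbw
Final line count: 10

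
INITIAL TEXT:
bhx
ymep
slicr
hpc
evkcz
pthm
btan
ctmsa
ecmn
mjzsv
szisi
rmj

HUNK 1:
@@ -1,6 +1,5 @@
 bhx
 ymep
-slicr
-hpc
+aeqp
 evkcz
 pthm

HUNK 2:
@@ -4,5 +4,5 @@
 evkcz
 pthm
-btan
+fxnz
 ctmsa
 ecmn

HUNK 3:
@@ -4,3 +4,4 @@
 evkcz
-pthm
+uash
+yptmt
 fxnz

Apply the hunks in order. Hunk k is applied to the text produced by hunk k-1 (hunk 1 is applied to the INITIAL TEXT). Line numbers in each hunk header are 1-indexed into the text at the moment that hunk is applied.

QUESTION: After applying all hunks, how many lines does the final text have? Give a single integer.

Hunk 1: at line 1 remove [slicr,hpc] add [aeqp] -> 11 lines: bhx ymep aeqp evkcz pthm btan ctmsa ecmn mjzsv szisi rmj
Hunk 2: at line 4 remove [btan] add [fxnz] -> 11 lines: bhx ymep aeqp evkcz pthm fxnz ctmsa ecmn mjzsv szisi rmj
Hunk 3: at line 4 remove [pthm] add [uash,yptmt] -> 12 lines: bhx ymep aeqp evkcz uash yptmt fxnz ctmsa ecmn mjzsv szisi rmj
Final line count: 12

Answer: 12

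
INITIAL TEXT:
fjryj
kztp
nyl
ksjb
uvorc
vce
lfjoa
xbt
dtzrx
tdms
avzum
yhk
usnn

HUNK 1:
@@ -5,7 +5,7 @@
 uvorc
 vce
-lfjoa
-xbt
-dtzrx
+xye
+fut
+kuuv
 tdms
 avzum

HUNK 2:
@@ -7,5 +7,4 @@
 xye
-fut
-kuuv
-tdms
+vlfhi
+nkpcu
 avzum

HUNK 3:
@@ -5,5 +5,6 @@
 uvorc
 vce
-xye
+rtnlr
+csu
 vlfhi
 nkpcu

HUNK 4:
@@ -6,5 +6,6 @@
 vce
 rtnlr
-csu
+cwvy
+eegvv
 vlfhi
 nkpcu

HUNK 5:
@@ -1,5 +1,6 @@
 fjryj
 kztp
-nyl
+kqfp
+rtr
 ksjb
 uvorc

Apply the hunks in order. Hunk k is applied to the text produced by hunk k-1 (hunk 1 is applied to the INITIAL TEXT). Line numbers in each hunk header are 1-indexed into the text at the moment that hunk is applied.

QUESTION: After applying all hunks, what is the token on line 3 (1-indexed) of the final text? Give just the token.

Hunk 1: at line 5 remove [lfjoa,xbt,dtzrx] add [xye,fut,kuuv] -> 13 lines: fjryj kztp nyl ksjb uvorc vce xye fut kuuv tdms avzum yhk usnn
Hunk 2: at line 7 remove [fut,kuuv,tdms] add [vlfhi,nkpcu] -> 12 lines: fjryj kztp nyl ksjb uvorc vce xye vlfhi nkpcu avzum yhk usnn
Hunk 3: at line 5 remove [xye] add [rtnlr,csu] -> 13 lines: fjryj kztp nyl ksjb uvorc vce rtnlr csu vlfhi nkpcu avzum yhk usnn
Hunk 4: at line 6 remove [csu] add [cwvy,eegvv] -> 14 lines: fjryj kztp nyl ksjb uvorc vce rtnlr cwvy eegvv vlfhi nkpcu avzum yhk usnn
Hunk 5: at line 1 remove [nyl] add [kqfp,rtr] -> 15 lines: fjryj kztp kqfp rtr ksjb uvorc vce rtnlr cwvy eegvv vlfhi nkpcu avzum yhk usnn
Final line 3: kqfp

Answer: kqfp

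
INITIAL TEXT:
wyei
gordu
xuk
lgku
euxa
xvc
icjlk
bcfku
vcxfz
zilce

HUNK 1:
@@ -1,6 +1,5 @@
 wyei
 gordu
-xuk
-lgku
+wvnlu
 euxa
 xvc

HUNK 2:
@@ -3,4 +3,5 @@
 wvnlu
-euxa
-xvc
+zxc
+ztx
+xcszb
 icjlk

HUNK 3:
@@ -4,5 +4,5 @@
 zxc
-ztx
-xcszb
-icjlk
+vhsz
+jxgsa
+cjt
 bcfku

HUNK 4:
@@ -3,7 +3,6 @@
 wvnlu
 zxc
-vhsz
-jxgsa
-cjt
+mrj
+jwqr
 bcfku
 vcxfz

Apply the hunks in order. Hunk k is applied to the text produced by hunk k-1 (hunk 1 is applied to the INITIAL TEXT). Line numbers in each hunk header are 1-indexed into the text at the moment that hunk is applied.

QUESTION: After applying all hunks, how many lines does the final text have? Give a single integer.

Answer: 9

Derivation:
Hunk 1: at line 1 remove [xuk,lgku] add [wvnlu] -> 9 lines: wyei gordu wvnlu euxa xvc icjlk bcfku vcxfz zilce
Hunk 2: at line 3 remove [euxa,xvc] add [zxc,ztx,xcszb] -> 10 lines: wyei gordu wvnlu zxc ztx xcszb icjlk bcfku vcxfz zilce
Hunk 3: at line 4 remove [ztx,xcszb,icjlk] add [vhsz,jxgsa,cjt] -> 10 lines: wyei gordu wvnlu zxc vhsz jxgsa cjt bcfku vcxfz zilce
Hunk 4: at line 3 remove [vhsz,jxgsa,cjt] add [mrj,jwqr] -> 9 lines: wyei gordu wvnlu zxc mrj jwqr bcfku vcxfz zilce
Final line count: 9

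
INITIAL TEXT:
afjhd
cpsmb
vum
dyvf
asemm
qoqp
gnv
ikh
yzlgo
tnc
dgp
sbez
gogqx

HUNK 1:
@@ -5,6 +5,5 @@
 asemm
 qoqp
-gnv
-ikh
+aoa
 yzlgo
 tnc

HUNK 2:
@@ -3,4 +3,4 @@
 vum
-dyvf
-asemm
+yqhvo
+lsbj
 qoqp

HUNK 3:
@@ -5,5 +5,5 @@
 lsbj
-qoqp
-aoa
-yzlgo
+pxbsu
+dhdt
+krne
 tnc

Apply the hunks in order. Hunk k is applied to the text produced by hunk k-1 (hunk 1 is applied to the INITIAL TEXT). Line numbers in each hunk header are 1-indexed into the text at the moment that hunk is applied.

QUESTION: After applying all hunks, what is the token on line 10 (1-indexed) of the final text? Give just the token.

Hunk 1: at line 5 remove [gnv,ikh] add [aoa] -> 12 lines: afjhd cpsmb vum dyvf asemm qoqp aoa yzlgo tnc dgp sbez gogqx
Hunk 2: at line 3 remove [dyvf,asemm] add [yqhvo,lsbj] -> 12 lines: afjhd cpsmb vum yqhvo lsbj qoqp aoa yzlgo tnc dgp sbez gogqx
Hunk 3: at line 5 remove [qoqp,aoa,yzlgo] add [pxbsu,dhdt,krne] -> 12 lines: afjhd cpsmb vum yqhvo lsbj pxbsu dhdt krne tnc dgp sbez gogqx
Final line 10: dgp

Answer: dgp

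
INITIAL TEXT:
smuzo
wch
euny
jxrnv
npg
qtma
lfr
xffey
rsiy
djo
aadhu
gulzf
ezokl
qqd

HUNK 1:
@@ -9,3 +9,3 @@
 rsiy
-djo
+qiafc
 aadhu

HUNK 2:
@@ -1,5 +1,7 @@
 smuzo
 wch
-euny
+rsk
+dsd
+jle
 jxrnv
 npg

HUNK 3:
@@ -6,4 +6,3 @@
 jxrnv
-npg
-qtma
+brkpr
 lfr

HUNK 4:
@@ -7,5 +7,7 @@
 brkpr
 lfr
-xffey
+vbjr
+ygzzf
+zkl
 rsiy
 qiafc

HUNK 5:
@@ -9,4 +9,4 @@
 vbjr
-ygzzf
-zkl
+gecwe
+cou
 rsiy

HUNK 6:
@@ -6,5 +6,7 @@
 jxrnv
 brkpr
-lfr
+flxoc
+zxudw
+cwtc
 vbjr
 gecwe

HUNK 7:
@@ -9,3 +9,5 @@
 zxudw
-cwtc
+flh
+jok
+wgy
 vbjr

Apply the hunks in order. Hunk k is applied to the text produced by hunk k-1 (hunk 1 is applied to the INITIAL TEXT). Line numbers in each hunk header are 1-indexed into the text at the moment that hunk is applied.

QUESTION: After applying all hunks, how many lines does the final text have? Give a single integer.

Hunk 1: at line 9 remove [djo] add [qiafc] -> 14 lines: smuzo wch euny jxrnv npg qtma lfr xffey rsiy qiafc aadhu gulzf ezokl qqd
Hunk 2: at line 1 remove [euny] add [rsk,dsd,jle] -> 16 lines: smuzo wch rsk dsd jle jxrnv npg qtma lfr xffey rsiy qiafc aadhu gulzf ezokl qqd
Hunk 3: at line 6 remove [npg,qtma] add [brkpr] -> 15 lines: smuzo wch rsk dsd jle jxrnv brkpr lfr xffey rsiy qiafc aadhu gulzf ezokl qqd
Hunk 4: at line 7 remove [xffey] add [vbjr,ygzzf,zkl] -> 17 lines: smuzo wch rsk dsd jle jxrnv brkpr lfr vbjr ygzzf zkl rsiy qiafc aadhu gulzf ezokl qqd
Hunk 5: at line 9 remove [ygzzf,zkl] add [gecwe,cou] -> 17 lines: smuzo wch rsk dsd jle jxrnv brkpr lfr vbjr gecwe cou rsiy qiafc aadhu gulzf ezokl qqd
Hunk 6: at line 6 remove [lfr] add [flxoc,zxudw,cwtc] -> 19 lines: smuzo wch rsk dsd jle jxrnv brkpr flxoc zxudw cwtc vbjr gecwe cou rsiy qiafc aadhu gulzf ezokl qqd
Hunk 7: at line 9 remove [cwtc] add [flh,jok,wgy] -> 21 lines: smuzo wch rsk dsd jle jxrnv brkpr flxoc zxudw flh jok wgy vbjr gecwe cou rsiy qiafc aadhu gulzf ezokl qqd
Final line count: 21

Answer: 21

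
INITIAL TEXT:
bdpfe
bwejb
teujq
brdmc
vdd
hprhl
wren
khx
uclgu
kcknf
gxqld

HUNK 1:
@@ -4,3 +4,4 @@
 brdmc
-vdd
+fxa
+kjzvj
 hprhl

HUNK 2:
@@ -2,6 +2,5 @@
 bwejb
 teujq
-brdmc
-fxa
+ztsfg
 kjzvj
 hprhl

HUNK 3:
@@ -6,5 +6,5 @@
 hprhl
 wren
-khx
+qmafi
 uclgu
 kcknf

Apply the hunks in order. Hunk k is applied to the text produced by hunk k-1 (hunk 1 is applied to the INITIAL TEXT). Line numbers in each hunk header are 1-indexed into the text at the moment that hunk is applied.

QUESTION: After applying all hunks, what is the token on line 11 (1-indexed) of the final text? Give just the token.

Answer: gxqld

Derivation:
Hunk 1: at line 4 remove [vdd] add [fxa,kjzvj] -> 12 lines: bdpfe bwejb teujq brdmc fxa kjzvj hprhl wren khx uclgu kcknf gxqld
Hunk 2: at line 2 remove [brdmc,fxa] add [ztsfg] -> 11 lines: bdpfe bwejb teujq ztsfg kjzvj hprhl wren khx uclgu kcknf gxqld
Hunk 3: at line 6 remove [khx] add [qmafi] -> 11 lines: bdpfe bwejb teujq ztsfg kjzvj hprhl wren qmafi uclgu kcknf gxqld
Final line 11: gxqld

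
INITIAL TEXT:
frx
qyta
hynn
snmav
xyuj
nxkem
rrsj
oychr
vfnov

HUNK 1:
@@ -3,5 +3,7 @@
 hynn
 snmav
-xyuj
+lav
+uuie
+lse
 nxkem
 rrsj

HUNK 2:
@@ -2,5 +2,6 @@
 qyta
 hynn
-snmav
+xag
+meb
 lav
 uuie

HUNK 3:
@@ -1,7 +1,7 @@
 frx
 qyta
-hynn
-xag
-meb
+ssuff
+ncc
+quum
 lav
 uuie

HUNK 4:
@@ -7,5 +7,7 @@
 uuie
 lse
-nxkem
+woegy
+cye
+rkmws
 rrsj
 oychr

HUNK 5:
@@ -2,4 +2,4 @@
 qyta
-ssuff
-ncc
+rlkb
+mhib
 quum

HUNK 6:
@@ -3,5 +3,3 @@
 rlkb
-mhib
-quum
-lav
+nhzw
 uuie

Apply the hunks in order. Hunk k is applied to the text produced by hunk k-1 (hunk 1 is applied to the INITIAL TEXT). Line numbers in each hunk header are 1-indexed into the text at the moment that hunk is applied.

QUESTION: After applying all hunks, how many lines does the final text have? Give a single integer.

Answer: 12

Derivation:
Hunk 1: at line 3 remove [xyuj] add [lav,uuie,lse] -> 11 lines: frx qyta hynn snmav lav uuie lse nxkem rrsj oychr vfnov
Hunk 2: at line 2 remove [snmav] add [xag,meb] -> 12 lines: frx qyta hynn xag meb lav uuie lse nxkem rrsj oychr vfnov
Hunk 3: at line 1 remove [hynn,xag,meb] add [ssuff,ncc,quum] -> 12 lines: frx qyta ssuff ncc quum lav uuie lse nxkem rrsj oychr vfnov
Hunk 4: at line 7 remove [nxkem] add [woegy,cye,rkmws] -> 14 lines: frx qyta ssuff ncc quum lav uuie lse woegy cye rkmws rrsj oychr vfnov
Hunk 5: at line 2 remove [ssuff,ncc] add [rlkb,mhib] -> 14 lines: frx qyta rlkb mhib quum lav uuie lse woegy cye rkmws rrsj oychr vfnov
Hunk 6: at line 3 remove [mhib,quum,lav] add [nhzw] -> 12 lines: frx qyta rlkb nhzw uuie lse woegy cye rkmws rrsj oychr vfnov
Final line count: 12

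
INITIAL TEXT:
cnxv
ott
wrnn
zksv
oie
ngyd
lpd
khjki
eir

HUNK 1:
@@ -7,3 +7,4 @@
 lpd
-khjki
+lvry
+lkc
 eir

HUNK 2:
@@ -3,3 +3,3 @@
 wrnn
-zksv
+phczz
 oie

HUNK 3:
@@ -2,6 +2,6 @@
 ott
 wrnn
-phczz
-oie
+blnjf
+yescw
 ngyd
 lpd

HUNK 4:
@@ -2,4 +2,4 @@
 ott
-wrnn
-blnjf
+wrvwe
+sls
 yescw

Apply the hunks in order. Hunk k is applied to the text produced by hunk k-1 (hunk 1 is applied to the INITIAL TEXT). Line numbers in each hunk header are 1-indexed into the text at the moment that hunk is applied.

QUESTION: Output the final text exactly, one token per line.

Hunk 1: at line 7 remove [khjki] add [lvry,lkc] -> 10 lines: cnxv ott wrnn zksv oie ngyd lpd lvry lkc eir
Hunk 2: at line 3 remove [zksv] add [phczz] -> 10 lines: cnxv ott wrnn phczz oie ngyd lpd lvry lkc eir
Hunk 3: at line 2 remove [phczz,oie] add [blnjf,yescw] -> 10 lines: cnxv ott wrnn blnjf yescw ngyd lpd lvry lkc eir
Hunk 4: at line 2 remove [wrnn,blnjf] add [wrvwe,sls] -> 10 lines: cnxv ott wrvwe sls yescw ngyd lpd lvry lkc eir

Answer: cnxv
ott
wrvwe
sls
yescw
ngyd
lpd
lvry
lkc
eir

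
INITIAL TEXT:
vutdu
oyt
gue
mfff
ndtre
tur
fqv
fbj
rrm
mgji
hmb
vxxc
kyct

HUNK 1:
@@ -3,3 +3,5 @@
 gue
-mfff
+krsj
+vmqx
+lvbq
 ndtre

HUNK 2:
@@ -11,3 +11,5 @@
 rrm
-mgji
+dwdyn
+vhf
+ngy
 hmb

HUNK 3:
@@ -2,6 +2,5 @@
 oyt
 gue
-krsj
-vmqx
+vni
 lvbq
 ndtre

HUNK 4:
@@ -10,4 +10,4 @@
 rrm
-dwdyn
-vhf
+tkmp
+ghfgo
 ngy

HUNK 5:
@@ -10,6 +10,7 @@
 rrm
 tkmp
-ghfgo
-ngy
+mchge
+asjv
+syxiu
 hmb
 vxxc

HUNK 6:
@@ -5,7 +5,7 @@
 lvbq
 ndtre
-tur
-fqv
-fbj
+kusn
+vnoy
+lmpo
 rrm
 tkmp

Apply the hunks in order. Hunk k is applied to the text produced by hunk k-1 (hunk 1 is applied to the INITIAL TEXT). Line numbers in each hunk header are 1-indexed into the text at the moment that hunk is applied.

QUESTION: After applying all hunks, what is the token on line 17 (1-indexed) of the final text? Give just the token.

Answer: kyct

Derivation:
Hunk 1: at line 3 remove [mfff] add [krsj,vmqx,lvbq] -> 15 lines: vutdu oyt gue krsj vmqx lvbq ndtre tur fqv fbj rrm mgji hmb vxxc kyct
Hunk 2: at line 11 remove [mgji] add [dwdyn,vhf,ngy] -> 17 lines: vutdu oyt gue krsj vmqx lvbq ndtre tur fqv fbj rrm dwdyn vhf ngy hmb vxxc kyct
Hunk 3: at line 2 remove [krsj,vmqx] add [vni] -> 16 lines: vutdu oyt gue vni lvbq ndtre tur fqv fbj rrm dwdyn vhf ngy hmb vxxc kyct
Hunk 4: at line 10 remove [dwdyn,vhf] add [tkmp,ghfgo] -> 16 lines: vutdu oyt gue vni lvbq ndtre tur fqv fbj rrm tkmp ghfgo ngy hmb vxxc kyct
Hunk 5: at line 10 remove [ghfgo,ngy] add [mchge,asjv,syxiu] -> 17 lines: vutdu oyt gue vni lvbq ndtre tur fqv fbj rrm tkmp mchge asjv syxiu hmb vxxc kyct
Hunk 6: at line 5 remove [tur,fqv,fbj] add [kusn,vnoy,lmpo] -> 17 lines: vutdu oyt gue vni lvbq ndtre kusn vnoy lmpo rrm tkmp mchge asjv syxiu hmb vxxc kyct
Final line 17: kyct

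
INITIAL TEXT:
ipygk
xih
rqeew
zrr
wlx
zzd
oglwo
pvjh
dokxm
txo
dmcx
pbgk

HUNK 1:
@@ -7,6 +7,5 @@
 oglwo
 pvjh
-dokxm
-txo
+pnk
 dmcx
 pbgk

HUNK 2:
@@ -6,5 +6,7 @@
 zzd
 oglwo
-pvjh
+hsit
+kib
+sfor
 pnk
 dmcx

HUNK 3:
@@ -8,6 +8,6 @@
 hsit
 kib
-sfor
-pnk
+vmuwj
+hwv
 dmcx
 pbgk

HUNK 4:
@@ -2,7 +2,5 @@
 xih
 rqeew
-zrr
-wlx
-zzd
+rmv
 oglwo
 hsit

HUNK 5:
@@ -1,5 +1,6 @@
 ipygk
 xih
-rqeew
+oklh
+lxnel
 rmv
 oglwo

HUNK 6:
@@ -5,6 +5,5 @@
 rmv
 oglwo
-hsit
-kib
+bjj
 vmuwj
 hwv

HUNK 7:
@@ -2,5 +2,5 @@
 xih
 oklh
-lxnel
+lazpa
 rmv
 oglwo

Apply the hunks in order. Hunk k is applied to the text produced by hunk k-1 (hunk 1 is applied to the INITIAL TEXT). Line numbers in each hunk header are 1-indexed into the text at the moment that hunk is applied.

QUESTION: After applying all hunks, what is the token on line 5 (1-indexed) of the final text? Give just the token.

Answer: rmv

Derivation:
Hunk 1: at line 7 remove [dokxm,txo] add [pnk] -> 11 lines: ipygk xih rqeew zrr wlx zzd oglwo pvjh pnk dmcx pbgk
Hunk 2: at line 6 remove [pvjh] add [hsit,kib,sfor] -> 13 lines: ipygk xih rqeew zrr wlx zzd oglwo hsit kib sfor pnk dmcx pbgk
Hunk 3: at line 8 remove [sfor,pnk] add [vmuwj,hwv] -> 13 lines: ipygk xih rqeew zrr wlx zzd oglwo hsit kib vmuwj hwv dmcx pbgk
Hunk 4: at line 2 remove [zrr,wlx,zzd] add [rmv] -> 11 lines: ipygk xih rqeew rmv oglwo hsit kib vmuwj hwv dmcx pbgk
Hunk 5: at line 1 remove [rqeew] add [oklh,lxnel] -> 12 lines: ipygk xih oklh lxnel rmv oglwo hsit kib vmuwj hwv dmcx pbgk
Hunk 6: at line 5 remove [hsit,kib] add [bjj] -> 11 lines: ipygk xih oklh lxnel rmv oglwo bjj vmuwj hwv dmcx pbgk
Hunk 7: at line 2 remove [lxnel] add [lazpa] -> 11 lines: ipygk xih oklh lazpa rmv oglwo bjj vmuwj hwv dmcx pbgk
Final line 5: rmv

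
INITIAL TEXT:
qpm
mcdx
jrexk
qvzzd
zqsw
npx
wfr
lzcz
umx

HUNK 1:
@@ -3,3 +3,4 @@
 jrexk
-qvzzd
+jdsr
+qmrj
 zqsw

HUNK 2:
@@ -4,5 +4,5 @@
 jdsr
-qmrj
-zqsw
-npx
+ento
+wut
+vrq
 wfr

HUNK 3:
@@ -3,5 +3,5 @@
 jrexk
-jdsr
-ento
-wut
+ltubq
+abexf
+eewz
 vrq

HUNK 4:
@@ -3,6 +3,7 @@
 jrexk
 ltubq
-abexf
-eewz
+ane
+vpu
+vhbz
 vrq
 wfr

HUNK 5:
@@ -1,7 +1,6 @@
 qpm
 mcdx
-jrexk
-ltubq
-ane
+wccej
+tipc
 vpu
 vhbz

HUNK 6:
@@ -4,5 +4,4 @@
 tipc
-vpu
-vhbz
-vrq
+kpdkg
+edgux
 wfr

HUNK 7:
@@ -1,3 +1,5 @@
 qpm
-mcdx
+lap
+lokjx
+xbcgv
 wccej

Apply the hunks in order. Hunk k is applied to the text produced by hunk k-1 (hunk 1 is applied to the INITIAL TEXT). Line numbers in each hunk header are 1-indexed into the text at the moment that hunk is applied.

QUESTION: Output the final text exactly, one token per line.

Answer: qpm
lap
lokjx
xbcgv
wccej
tipc
kpdkg
edgux
wfr
lzcz
umx

Derivation:
Hunk 1: at line 3 remove [qvzzd] add [jdsr,qmrj] -> 10 lines: qpm mcdx jrexk jdsr qmrj zqsw npx wfr lzcz umx
Hunk 2: at line 4 remove [qmrj,zqsw,npx] add [ento,wut,vrq] -> 10 lines: qpm mcdx jrexk jdsr ento wut vrq wfr lzcz umx
Hunk 3: at line 3 remove [jdsr,ento,wut] add [ltubq,abexf,eewz] -> 10 lines: qpm mcdx jrexk ltubq abexf eewz vrq wfr lzcz umx
Hunk 4: at line 3 remove [abexf,eewz] add [ane,vpu,vhbz] -> 11 lines: qpm mcdx jrexk ltubq ane vpu vhbz vrq wfr lzcz umx
Hunk 5: at line 1 remove [jrexk,ltubq,ane] add [wccej,tipc] -> 10 lines: qpm mcdx wccej tipc vpu vhbz vrq wfr lzcz umx
Hunk 6: at line 4 remove [vpu,vhbz,vrq] add [kpdkg,edgux] -> 9 lines: qpm mcdx wccej tipc kpdkg edgux wfr lzcz umx
Hunk 7: at line 1 remove [mcdx] add [lap,lokjx,xbcgv] -> 11 lines: qpm lap lokjx xbcgv wccej tipc kpdkg edgux wfr lzcz umx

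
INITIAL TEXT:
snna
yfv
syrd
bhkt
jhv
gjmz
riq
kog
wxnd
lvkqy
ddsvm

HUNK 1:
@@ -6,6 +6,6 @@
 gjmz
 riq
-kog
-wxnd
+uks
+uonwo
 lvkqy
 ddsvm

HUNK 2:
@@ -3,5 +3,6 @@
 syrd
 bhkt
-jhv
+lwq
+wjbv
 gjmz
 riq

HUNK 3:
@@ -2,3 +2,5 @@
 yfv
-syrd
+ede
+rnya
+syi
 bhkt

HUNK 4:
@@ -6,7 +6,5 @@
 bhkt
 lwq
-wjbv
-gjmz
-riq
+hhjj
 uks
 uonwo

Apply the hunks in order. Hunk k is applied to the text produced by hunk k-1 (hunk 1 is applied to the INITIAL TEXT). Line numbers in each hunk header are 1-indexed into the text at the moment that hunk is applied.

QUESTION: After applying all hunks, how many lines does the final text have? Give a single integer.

Answer: 12

Derivation:
Hunk 1: at line 6 remove [kog,wxnd] add [uks,uonwo] -> 11 lines: snna yfv syrd bhkt jhv gjmz riq uks uonwo lvkqy ddsvm
Hunk 2: at line 3 remove [jhv] add [lwq,wjbv] -> 12 lines: snna yfv syrd bhkt lwq wjbv gjmz riq uks uonwo lvkqy ddsvm
Hunk 3: at line 2 remove [syrd] add [ede,rnya,syi] -> 14 lines: snna yfv ede rnya syi bhkt lwq wjbv gjmz riq uks uonwo lvkqy ddsvm
Hunk 4: at line 6 remove [wjbv,gjmz,riq] add [hhjj] -> 12 lines: snna yfv ede rnya syi bhkt lwq hhjj uks uonwo lvkqy ddsvm
Final line count: 12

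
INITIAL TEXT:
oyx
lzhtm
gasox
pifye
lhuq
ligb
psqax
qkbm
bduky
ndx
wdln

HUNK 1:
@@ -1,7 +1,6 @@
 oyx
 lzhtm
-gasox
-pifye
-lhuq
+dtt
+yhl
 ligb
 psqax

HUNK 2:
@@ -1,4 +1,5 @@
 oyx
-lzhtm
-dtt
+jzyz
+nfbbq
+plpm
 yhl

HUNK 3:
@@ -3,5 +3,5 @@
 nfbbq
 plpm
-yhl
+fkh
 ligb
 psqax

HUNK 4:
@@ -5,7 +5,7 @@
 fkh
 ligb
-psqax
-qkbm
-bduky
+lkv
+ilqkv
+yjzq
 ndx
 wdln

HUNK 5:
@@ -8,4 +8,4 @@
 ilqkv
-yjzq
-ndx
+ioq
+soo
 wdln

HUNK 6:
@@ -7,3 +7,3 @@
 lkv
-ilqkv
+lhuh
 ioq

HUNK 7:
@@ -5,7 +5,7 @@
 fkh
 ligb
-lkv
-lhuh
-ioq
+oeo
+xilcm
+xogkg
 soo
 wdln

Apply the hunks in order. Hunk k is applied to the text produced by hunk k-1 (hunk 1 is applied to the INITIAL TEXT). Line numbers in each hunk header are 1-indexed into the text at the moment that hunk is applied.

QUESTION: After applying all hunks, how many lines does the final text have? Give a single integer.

Hunk 1: at line 1 remove [gasox,pifye,lhuq] add [dtt,yhl] -> 10 lines: oyx lzhtm dtt yhl ligb psqax qkbm bduky ndx wdln
Hunk 2: at line 1 remove [lzhtm,dtt] add [jzyz,nfbbq,plpm] -> 11 lines: oyx jzyz nfbbq plpm yhl ligb psqax qkbm bduky ndx wdln
Hunk 3: at line 3 remove [yhl] add [fkh] -> 11 lines: oyx jzyz nfbbq plpm fkh ligb psqax qkbm bduky ndx wdln
Hunk 4: at line 5 remove [psqax,qkbm,bduky] add [lkv,ilqkv,yjzq] -> 11 lines: oyx jzyz nfbbq plpm fkh ligb lkv ilqkv yjzq ndx wdln
Hunk 5: at line 8 remove [yjzq,ndx] add [ioq,soo] -> 11 lines: oyx jzyz nfbbq plpm fkh ligb lkv ilqkv ioq soo wdln
Hunk 6: at line 7 remove [ilqkv] add [lhuh] -> 11 lines: oyx jzyz nfbbq plpm fkh ligb lkv lhuh ioq soo wdln
Hunk 7: at line 5 remove [lkv,lhuh,ioq] add [oeo,xilcm,xogkg] -> 11 lines: oyx jzyz nfbbq plpm fkh ligb oeo xilcm xogkg soo wdln
Final line count: 11

Answer: 11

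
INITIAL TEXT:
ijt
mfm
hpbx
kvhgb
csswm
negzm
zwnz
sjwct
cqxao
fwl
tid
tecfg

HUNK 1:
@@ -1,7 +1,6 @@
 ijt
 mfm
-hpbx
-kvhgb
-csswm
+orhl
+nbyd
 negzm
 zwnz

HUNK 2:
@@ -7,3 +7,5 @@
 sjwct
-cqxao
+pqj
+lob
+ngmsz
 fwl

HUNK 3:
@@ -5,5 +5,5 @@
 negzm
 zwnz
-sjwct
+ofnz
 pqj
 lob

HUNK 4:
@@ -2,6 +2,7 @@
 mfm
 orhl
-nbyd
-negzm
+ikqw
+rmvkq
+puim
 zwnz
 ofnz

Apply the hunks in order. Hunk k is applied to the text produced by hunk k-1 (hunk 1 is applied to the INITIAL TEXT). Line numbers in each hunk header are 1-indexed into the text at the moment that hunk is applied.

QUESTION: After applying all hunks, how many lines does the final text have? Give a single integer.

Answer: 14

Derivation:
Hunk 1: at line 1 remove [hpbx,kvhgb,csswm] add [orhl,nbyd] -> 11 lines: ijt mfm orhl nbyd negzm zwnz sjwct cqxao fwl tid tecfg
Hunk 2: at line 7 remove [cqxao] add [pqj,lob,ngmsz] -> 13 lines: ijt mfm orhl nbyd negzm zwnz sjwct pqj lob ngmsz fwl tid tecfg
Hunk 3: at line 5 remove [sjwct] add [ofnz] -> 13 lines: ijt mfm orhl nbyd negzm zwnz ofnz pqj lob ngmsz fwl tid tecfg
Hunk 4: at line 2 remove [nbyd,negzm] add [ikqw,rmvkq,puim] -> 14 lines: ijt mfm orhl ikqw rmvkq puim zwnz ofnz pqj lob ngmsz fwl tid tecfg
Final line count: 14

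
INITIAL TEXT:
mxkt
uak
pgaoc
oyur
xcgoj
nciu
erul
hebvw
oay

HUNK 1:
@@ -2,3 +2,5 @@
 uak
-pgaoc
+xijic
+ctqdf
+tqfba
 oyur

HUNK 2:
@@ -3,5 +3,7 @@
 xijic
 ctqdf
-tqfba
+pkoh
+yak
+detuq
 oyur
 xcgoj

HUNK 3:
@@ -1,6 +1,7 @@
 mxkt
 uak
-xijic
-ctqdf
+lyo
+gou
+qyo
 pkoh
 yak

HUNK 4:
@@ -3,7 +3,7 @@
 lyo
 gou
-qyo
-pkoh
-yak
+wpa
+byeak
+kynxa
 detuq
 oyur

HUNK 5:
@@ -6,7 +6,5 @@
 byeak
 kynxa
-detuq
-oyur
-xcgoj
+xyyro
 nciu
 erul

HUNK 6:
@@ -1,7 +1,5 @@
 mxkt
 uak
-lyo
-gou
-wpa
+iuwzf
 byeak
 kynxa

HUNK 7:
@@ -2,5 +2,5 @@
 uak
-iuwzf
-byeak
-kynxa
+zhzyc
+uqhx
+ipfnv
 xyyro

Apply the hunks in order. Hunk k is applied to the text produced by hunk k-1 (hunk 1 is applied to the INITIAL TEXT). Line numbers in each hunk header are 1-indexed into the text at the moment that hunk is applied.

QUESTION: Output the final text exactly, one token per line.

Answer: mxkt
uak
zhzyc
uqhx
ipfnv
xyyro
nciu
erul
hebvw
oay

Derivation:
Hunk 1: at line 2 remove [pgaoc] add [xijic,ctqdf,tqfba] -> 11 lines: mxkt uak xijic ctqdf tqfba oyur xcgoj nciu erul hebvw oay
Hunk 2: at line 3 remove [tqfba] add [pkoh,yak,detuq] -> 13 lines: mxkt uak xijic ctqdf pkoh yak detuq oyur xcgoj nciu erul hebvw oay
Hunk 3: at line 1 remove [xijic,ctqdf] add [lyo,gou,qyo] -> 14 lines: mxkt uak lyo gou qyo pkoh yak detuq oyur xcgoj nciu erul hebvw oay
Hunk 4: at line 3 remove [qyo,pkoh,yak] add [wpa,byeak,kynxa] -> 14 lines: mxkt uak lyo gou wpa byeak kynxa detuq oyur xcgoj nciu erul hebvw oay
Hunk 5: at line 6 remove [detuq,oyur,xcgoj] add [xyyro] -> 12 lines: mxkt uak lyo gou wpa byeak kynxa xyyro nciu erul hebvw oay
Hunk 6: at line 1 remove [lyo,gou,wpa] add [iuwzf] -> 10 lines: mxkt uak iuwzf byeak kynxa xyyro nciu erul hebvw oay
Hunk 7: at line 2 remove [iuwzf,byeak,kynxa] add [zhzyc,uqhx,ipfnv] -> 10 lines: mxkt uak zhzyc uqhx ipfnv xyyro nciu erul hebvw oay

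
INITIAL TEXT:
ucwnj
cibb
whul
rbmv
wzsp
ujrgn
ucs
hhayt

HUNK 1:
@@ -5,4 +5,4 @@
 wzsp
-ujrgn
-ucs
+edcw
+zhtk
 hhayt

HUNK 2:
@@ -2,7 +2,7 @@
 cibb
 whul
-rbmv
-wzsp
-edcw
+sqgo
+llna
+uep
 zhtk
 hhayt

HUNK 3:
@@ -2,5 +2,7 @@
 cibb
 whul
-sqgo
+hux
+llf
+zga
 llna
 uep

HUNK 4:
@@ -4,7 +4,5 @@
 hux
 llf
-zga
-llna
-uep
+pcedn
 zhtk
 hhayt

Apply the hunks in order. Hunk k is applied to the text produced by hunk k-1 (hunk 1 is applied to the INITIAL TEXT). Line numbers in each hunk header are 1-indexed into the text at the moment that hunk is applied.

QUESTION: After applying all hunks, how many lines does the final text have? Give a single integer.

Answer: 8

Derivation:
Hunk 1: at line 5 remove [ujrgn,ucs] add [edcw,zhtk] -> 8 lines: ucwnj cibb whul rbmv wzsp edcw zhtk hhayt
Hunk 2: at line 2 remove [rbmv,wzsp,edcw] add [sqgo,llna,uep] -> 8 lines: ucwnj cibb whul sqgo llna uep zhtk hhayt
Hunk 3: at line 2 remove [sqgo] add [hux,llf,zga] -> 10 lines: ucwnj cibb whul hux llf zga llna uep zhtk hhayt
Hunk 4: at line 4 remove [zga,llna,uep] add [pcedn] -> 8 lines: ucwnj cibb whul hux llf pcedn zhtk hhayt
Final line count: 8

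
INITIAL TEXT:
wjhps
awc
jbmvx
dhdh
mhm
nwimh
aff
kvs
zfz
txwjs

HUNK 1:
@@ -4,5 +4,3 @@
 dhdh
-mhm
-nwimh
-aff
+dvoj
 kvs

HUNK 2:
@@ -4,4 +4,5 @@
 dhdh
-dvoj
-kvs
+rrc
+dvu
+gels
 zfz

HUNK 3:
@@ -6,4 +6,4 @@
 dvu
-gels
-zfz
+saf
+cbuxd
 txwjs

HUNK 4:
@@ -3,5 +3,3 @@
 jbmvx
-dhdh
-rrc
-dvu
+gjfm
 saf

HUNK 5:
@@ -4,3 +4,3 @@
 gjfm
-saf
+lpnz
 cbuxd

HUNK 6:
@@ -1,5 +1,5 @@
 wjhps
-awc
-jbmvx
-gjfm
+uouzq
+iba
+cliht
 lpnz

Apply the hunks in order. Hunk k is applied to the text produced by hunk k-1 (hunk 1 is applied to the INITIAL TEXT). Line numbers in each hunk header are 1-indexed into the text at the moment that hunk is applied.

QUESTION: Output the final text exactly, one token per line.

Hunk 1: at line 4 remove [mhm,nwimh,aff] add [dvoj] -> 8 lines: wjhps awc jbmvx dhdh dvoj kvs zfz txwjs
Hunk 2: at line 4 remove [dvoj,kvs] add [rrc,dvu,gels] -> 9 lines: wjhps awc jbmvx dhdh rrc dvu gels zfz txwjs
Hunk 3: at line 6 remove [gels,zfz] add [saf,cbuxd] -> 9 lines: wjhps awc jbmvx dhdh rrc dvu saf cbuxd txwjs
Hunk 4: at line 3 remove [dhdh,rrc,dvu] add [gjfm] -> 7 lines: wjhps awc jbmvx gjfm saf cbuxd txwjs
Hunk 5: at line 4 remove [saf] add [lpnz] -> 7 lines: wjhps awc jbmvx gjfm lpnz cbuxd txwjs
Hunk 6: at line 1 remove [awc,jbmvx,gjfm] add [uouzq,iba,cliht] -> 7 lines: wjhps uouzq iba cliht lpnz cbuxd txwjs

Answer: wjhps
uouzq
iba
cliht
lpnz
cbuxd
txwjs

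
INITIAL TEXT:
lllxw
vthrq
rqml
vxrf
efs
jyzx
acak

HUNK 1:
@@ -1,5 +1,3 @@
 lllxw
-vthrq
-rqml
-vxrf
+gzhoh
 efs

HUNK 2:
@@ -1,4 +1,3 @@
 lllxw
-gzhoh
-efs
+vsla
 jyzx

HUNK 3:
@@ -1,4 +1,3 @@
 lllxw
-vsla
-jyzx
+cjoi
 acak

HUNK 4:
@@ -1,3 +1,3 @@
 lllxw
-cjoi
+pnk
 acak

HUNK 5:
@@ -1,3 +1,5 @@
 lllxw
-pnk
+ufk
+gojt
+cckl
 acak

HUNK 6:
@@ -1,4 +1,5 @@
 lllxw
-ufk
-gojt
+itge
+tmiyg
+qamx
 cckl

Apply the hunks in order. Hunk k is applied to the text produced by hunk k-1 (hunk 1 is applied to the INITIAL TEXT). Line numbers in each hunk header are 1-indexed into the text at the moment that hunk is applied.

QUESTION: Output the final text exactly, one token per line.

Hunk 1: at line 1 remove [vthrq,rqml,vxrf] add [gzhoh] -> 5 lines: lllxw gzhoh efs jyzx acak
Hunk 2: at line 1 remove [gzhoh,efs] add [vsla] -> 4 lines: lllxw vsla jyzx acak
Hunk 3: at line 1 remove [vsla,jyzx] add [cjoi] -> 3 lines: lllxw cjoi acak
Hunk 4: at line 1 remove [cjoi] add [pnk] -> 3 lines: lllxw pnk acak
Hunk 5: at line 1 remove [pnk] add [ufk,gojt,cckl] -> 5 lines: lllxw ufk gojt cckl acak
Hunk 6: at line 1 remove [ufk,gojt] add [itge,tmiyg,qamx] -> 6 lines: lllxw itge tmiyg qamx cckl acak

Answer: lllxw
itge
tmiyg
qamx
cckl
acak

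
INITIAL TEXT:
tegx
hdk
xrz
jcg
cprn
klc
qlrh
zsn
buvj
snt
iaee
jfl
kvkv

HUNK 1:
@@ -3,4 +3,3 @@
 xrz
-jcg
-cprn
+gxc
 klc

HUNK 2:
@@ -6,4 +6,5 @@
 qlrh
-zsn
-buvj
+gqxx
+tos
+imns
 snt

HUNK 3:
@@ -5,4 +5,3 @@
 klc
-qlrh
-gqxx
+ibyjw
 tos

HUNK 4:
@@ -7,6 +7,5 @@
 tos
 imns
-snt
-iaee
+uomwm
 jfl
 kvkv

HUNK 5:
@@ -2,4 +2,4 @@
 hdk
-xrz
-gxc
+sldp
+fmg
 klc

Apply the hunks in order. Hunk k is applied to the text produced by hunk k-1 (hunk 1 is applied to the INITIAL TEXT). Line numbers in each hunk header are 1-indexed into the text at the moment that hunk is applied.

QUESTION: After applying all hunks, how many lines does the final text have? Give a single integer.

Hunk 1: at line 3 remove [jcg,cprn] add [gxc] -> 12 lines: tegx hdk xrz gxc klc qlrh zsn buvj snt iaee jfl kvkv
Hunk 2: at line 6 remove [zsn,buvj] add [gqxx,tos,imns] -> 13 lines: tegx hdk xrz gxc klc qlrh gqxx tos imns snt iaee jfl kvkv
Hunk 3: at line 5 remove [qlrh,gqxx] add [ibyjw] -> 12 lines: tegx hdk xrz gxc klc ibyjw tos imns snt iaee jfl kvkv
Hunk 4: at line 7 remove [snt,iaee] add [uomwm] -> 11 lines: tegx hdk xrz gxc klc ibyjw tos imns uomwm jfl kvkv
Hunk 5: at line 2 remove [xrz,gxc] add [sldp,fmg] -> 11 lines: tegx hdk sldp fmg klc ibyjw tos imns uomwm jfl kvkv
Final line count: 11

Answer: 11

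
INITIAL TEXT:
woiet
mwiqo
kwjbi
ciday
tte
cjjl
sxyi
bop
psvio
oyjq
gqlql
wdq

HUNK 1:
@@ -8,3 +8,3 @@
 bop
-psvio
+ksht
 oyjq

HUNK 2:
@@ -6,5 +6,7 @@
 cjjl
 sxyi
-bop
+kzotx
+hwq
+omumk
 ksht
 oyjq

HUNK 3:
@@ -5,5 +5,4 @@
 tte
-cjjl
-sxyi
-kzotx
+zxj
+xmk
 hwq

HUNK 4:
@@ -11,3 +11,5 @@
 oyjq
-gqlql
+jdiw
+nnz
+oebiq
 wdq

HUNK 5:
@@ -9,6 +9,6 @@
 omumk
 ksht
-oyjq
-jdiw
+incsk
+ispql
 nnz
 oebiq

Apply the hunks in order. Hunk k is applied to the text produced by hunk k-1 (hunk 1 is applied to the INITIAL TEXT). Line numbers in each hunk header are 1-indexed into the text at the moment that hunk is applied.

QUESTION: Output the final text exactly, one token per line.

Hunk 1: at line 8 remove [psvio] add [ksht] -> 12 lines: woiet mwiqo kwjbi ciday tte cjjl sxyi bop ksht oyjq gqlql wdq
Hunk 2: at line 6 remove [bop] add [kzotx,hwq,omumk] -> 14 lines: woiet mwiqo kwjbi ciday tte cjjl sxyi kzotx hwq omumk ksht oyjq gqlql wdq
Hunk 3: at line 5 remove [cjjl,sxyi,kzotx] add [zxj,xmk] -> 13 lines: woiet mwiqo kwjbi ciday tte zxj xmk hwq omumk ksht oyjq gqlql wdq
Hunk 4: at line 11 remove [gqlql] add [jdiw,nnz,oebiq] -> 15 lines: woiet mwiqo kwjbi ciday tte zxj xmk hwq omumk ksht oyjq jdiw nnz oebiq wdq
Hunk 5: at line 9 remove [oyjq,jdiw] add [incsk,ispql] -> 15 lines: woiet mwiqo kwjbi ciday tte zxj xmk hwq omumk ksht incsk ispql nnz oebiq wdq

Answer: woiet
mwiqo
kwjbi
ciday
tte
zxj
xmk
hwq
omumk
ksht
incsk
ispql
nnz
oebiq
wdq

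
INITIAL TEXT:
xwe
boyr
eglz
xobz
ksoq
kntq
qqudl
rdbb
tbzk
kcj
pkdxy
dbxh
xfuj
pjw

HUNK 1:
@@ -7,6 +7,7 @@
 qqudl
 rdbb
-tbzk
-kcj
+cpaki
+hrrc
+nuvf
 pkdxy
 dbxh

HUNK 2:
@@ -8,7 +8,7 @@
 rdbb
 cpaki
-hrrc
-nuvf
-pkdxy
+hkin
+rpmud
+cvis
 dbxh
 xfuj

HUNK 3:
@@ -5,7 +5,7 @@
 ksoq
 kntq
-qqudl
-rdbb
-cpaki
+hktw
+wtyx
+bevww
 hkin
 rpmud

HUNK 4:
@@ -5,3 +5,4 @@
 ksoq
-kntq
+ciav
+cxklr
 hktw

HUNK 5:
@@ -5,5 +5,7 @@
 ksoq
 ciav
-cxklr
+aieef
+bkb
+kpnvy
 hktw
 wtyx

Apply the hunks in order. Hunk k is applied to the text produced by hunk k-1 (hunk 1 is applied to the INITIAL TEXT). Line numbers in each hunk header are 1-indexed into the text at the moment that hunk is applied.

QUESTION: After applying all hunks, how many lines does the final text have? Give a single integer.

Hunk 1: at line 7 remove [tbzk,kcj] add [cpaki,hrrc,nuvf] -> 15 lines: xwe boyr eglz xobz ksoq kntq qqudl rdbb cpaki hrrc nuvf pkdxy dbxh xfuj pjw
Hunk 2: at line 8 remove [hrrc,nuvf,pkdxy] add [hkin,rpmud,cvis] -> 15 lines: xwe boyr eglz xobz ksoq kntq qqudl rdbb cpaki hkin rpmud cvis dbxh xfuj pjw
Hunk 3: at line 5 remove [qqudl,rdbb,cpaki] add [hktw,wtyx,bevww] -> 15 lines: xwe boyr eglz xobz ksoq kntq hktw wtyx bevww hkin rpmud cvis dbxh xfuj pjw
Hunk 4: at line 5 remove [kntq] add [ciav,cxklr] -> 16 lines: xwe boyr eglz xobz ksoq ciav cxklr hktw wtyx bevww hkin rpmud cvis dbxh xfuj pjw
Hunk 5: at line 5 remove [cxklr] add [aieef,bkb,kpnvy] -> 18 lines: xwe boyr eglz xobz ksoq ciav aieef bkb kpnvy hktw wtyx bevww hkin rpmud cvis dbxh xfuj pjw
Final line count: 18

Answer: 18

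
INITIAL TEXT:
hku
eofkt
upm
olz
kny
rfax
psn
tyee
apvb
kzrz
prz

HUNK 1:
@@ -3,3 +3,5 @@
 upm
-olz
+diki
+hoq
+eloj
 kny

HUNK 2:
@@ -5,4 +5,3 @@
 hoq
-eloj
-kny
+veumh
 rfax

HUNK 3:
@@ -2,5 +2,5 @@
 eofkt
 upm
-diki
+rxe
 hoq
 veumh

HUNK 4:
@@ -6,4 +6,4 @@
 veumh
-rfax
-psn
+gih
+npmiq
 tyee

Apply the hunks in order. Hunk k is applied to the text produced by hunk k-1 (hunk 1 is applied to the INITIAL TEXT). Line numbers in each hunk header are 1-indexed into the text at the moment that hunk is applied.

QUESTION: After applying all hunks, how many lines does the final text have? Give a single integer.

Answer: 12

Derivation:
Hunk 1: at line 3 remove [olz] add [diki,hoq,eloj] -> 13 lines: hku eofkt upm diki hoq eloj kny rfax psn tyee apvb kzrz prz
Hunk 2: at line 5 remove [eloj,kny] add [veumh] -> 12 lines: hku eofkt upm diki hoq veumh rfax psn tyee apvb kzrz prz
Hunk 3: at line 2 remove [diki] add [rxe] -> 12 lines: hku eofkt upm rxe hoq veumh rfax psn tyee apvb kzrz prz
Hunk 4: at line 6 remove [rfax,psn] add [gih,npmiq] -> 12 lines: hku eofkt upm rxe hoq veumh gih npmiq tyee apvb kzrz prz
Final line count: 12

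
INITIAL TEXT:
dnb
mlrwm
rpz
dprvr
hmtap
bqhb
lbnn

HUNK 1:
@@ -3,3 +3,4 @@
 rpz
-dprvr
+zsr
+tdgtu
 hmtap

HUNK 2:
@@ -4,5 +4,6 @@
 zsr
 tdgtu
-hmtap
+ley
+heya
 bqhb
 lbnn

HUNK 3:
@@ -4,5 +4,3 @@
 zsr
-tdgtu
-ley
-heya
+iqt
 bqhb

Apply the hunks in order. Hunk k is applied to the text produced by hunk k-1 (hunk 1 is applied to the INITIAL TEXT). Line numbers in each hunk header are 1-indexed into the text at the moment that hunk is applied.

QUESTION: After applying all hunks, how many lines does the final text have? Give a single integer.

Hunk 1: at line 3 remove [dprvr] add [zsr,tdgtu] -> 8 lines: dnb mlrwm rpz zsr tdgtu hmtap bqhb lbnn
Hunk 2: at line 4 remove [hmtap] add [ley,heya] -> 9 lines: dnb mlrwm rpz zsr tdgtu ley heya bqhb lbnn
Hunk 3: at line 4 remove [tdgtu,ley,heya] add [iqt] -> 7 lines: dnb mlrwm rpz zsr iqt bqhb lbnn
Final line count: 7

Answer: 7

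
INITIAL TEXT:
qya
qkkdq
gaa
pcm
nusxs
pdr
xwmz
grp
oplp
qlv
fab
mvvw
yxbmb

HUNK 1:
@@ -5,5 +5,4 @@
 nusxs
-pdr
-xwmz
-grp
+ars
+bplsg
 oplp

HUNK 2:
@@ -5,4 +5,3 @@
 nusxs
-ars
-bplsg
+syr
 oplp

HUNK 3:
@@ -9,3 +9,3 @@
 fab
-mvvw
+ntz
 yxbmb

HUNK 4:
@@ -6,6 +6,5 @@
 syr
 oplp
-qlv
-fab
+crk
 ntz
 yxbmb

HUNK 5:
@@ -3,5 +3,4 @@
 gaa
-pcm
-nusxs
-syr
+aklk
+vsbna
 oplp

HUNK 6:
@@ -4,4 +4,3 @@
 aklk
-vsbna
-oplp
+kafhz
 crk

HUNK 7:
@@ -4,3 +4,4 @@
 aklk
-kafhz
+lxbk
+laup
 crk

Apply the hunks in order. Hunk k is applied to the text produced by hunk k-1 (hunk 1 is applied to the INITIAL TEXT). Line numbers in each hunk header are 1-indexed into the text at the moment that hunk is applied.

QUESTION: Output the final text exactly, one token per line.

Hunk 1: at line 5 remove [pdr,xwmz,grp] add [ars,bplsg] -> 12 lines: qya qkkdq gaa pcm nusxs ars bplsg oplp qlv fab mvvw yxbmb
Hunk 2: at line 5 remove [ars,bplsg] add [syr] -> 11 lines: qya qkkdq gaa pcm nusxs syr oplp qlv fab mvvw yxbmb
Hunk 3: at line 9 remove [mvvw] add [ntz] -> 11 lines: qya qkkdq gaa pcm nusxs syr oplp qlv fab ntz yxbmb
Hunk 4: at line 6 remove [qlv,fab] add [crk] -> 10 lines: qya qkkdq gaa pcm nusxs syr oplp crk ntz yxbmb
Hunk 5: at line 3 remove [pcm,nusxs,syr] add [aklk,vsbna] -> 9 lines: qya qkkdq gaa aklk vsbna oplp crk ntz yxbmb
Hunk 6: at line 4 remove [vsbna,oplp] add [kafhz] -> 8 lines: qya qkkdq gaa aklk kafhz crk ntz yxbmb
Hunk 7: at line 4 remove [kafhz] add [lxbk,laup] -> 9 lines: qya qkkdq gaa aklk lxbk laup crk ntz yxbmb

Answer: qya
qkkdq
gaa
aklk
lxbk
laup
crk
ntz
yxbmb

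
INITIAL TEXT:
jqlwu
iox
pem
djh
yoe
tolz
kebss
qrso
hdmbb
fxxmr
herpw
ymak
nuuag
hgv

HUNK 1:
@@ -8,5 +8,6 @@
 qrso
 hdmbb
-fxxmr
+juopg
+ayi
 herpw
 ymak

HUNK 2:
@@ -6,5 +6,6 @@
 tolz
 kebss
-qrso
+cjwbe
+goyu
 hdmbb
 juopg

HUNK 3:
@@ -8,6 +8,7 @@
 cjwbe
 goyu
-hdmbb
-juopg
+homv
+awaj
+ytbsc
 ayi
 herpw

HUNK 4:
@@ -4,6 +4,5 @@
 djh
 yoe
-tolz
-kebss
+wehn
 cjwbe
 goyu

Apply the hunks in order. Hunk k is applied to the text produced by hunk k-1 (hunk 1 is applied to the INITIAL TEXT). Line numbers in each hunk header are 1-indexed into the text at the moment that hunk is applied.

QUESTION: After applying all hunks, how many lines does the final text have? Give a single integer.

Answer: 16

Derivation:
Hunk 1: at line 8 remove [fxxmr] add [juopg,ayi] -> 15 lines: jqlwu iox pem djh yoe tolz kebss qrso hdmbb juopg ayi herpw ymak nuuag hgv
Hunk 2: at line 6 remove [qrso] add [cjwbe,goyu] -> 16 lines: jqlwu iox pem djh yoe tolz kebss cjwbe goyu hdmbb juopg ayi herpw ymak nuuag hgv
Hunk 3: at line 8 remove [hdmbb,juopg] add [homv,awaj,ytbsc] -> 17 lines: jqlwu iox pem djh yoe tolz kebss cjwbe goyu homv awaj ytbsc ayi herpw ymak nuuag hgv
Hunk 4: at line 4 remove [tolz,kebss] add [wehn] -> 16 lines: jqlwu iox pem djh yoe wehn cjwbe goyu homv awaj ytbsc ayi herpw ymak nuuag hgv
Final line count: 16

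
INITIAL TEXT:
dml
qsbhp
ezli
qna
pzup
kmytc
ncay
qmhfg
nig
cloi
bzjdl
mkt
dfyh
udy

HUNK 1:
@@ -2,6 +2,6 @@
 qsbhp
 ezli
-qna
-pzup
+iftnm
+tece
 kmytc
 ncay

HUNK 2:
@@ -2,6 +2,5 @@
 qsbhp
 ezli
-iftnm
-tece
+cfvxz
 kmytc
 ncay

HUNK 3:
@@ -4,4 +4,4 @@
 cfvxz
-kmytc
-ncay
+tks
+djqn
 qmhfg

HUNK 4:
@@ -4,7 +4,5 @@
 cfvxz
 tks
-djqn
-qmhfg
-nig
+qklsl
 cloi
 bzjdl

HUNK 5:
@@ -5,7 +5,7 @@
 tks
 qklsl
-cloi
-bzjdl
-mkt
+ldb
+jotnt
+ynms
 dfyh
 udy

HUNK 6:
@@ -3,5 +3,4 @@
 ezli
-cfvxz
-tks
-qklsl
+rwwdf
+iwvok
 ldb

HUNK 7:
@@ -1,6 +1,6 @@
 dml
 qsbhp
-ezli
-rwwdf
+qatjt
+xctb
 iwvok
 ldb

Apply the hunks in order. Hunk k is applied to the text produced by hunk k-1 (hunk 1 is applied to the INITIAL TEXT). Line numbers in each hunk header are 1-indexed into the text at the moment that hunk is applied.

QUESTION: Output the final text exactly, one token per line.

Answer: dml
qsbhp
qatjt
xctb
iwvok
ldb
jotnt
ynms
dfyh
udy

Derivation:
Hunk 1: at line 2 remove [qna,pzup] add [iftnm,tece] -> 14 lines: dml qsbhp ezli iftnm tece kmytc ncay qmhfg nig cloi bzjdl mkt dfyh udy
Hunk 2: at line 2 remove [iftnm,tece] add [cfvxz] -> 13 lines: dml qsbhp ezli cfvxz kmytc ncay qmhfg nig cloi bzjdl mkt dfyh udy
Hunk 3: at line 4 remove [kmytc,ncay] add [tks,djqn] -> 13 lines: dml qsbhp ezli cfvxz tks djqn qmhfg nig cloi bzjdl mkt dfyh udy
Hunk 4: at line 4 remove [djqn,qmhfg,nig] add [qklsl] -> 11 lines: dml qsbhp ezli cfvxz tks qklsl cloi bzjdl mkt dfyh udy
Hunk 5: at line 5 remove [cloi,bzjdl,mkt] add [ldb,jotnt,ynms] -> 11 lines: dml qsbhp ezli cfvxz tks qklsl ldb jotnt ynms dfyh udy
Hunk 6: at line 3 remove [cfvxz,tks,qklsl] add [rwwdf,iwvok] -> 10 lines: dml qsbhp ezli rwwdf iwvok ldb jotnt ynms dfyh udy
Hunk 7: at line 1 remove [ezli,rwwdf] add [qatjt,xctb] -> 10 lines: dml qsbhp qatjt xctb iwvok ldb jotnt ynms dfyh udy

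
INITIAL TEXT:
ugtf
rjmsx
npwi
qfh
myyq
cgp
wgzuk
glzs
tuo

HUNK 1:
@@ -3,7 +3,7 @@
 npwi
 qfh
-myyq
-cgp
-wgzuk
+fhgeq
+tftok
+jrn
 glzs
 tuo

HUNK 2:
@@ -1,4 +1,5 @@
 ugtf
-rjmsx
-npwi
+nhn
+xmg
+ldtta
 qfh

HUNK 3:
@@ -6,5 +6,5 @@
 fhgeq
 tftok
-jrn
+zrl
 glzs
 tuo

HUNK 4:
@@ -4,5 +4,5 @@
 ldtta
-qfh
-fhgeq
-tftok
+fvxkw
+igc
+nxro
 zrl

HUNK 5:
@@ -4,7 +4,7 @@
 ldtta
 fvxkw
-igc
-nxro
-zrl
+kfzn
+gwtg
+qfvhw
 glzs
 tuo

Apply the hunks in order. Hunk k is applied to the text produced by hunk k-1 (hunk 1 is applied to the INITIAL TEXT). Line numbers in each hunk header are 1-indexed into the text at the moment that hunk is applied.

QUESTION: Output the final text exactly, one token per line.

Hunk 1: at line 3 remove [myyq,cgp,wgzuk] add [fhgeq,tftok,jrn] -> 9 lines: ugtf rjmsx npwi qfh fhgeq tftok jrn glzs tuo
Hunk 2: at line 1 remove [rjmsx,npwi] add [nhn,xmg,ldtta] -> 10 lines: ugtf nhn xmg ldtta qfh fhgeq tftok jrn glzs tuo
Hunk 3: at line 6 remove [jrn] add [zrl] -> 10 lines: ugtf nhn xmg ldtta qfh fhgeq tftok zrl glzs tuo
Hunk 4: at line 4 remove [qfh,fhgeq,tftok] add [fvxkw,igc,nxro] -> 10 lines: ugtf nhn xmg ldtta fvxkw igc nxro zrl glzs tuo
Hunk 5: at line 4 remove [igc,nxro,zrl] add [kfzn,gwtg,qfvhw] -> 10 lines: ugtf nhn xmg ldtta fvxkw kfzn gwtg qfvhw glzs tuo

Answer: ugtf
nhn
xmg
ldtta
fvxkw
kfzn
gwtg
qfvhw
glzs
tuo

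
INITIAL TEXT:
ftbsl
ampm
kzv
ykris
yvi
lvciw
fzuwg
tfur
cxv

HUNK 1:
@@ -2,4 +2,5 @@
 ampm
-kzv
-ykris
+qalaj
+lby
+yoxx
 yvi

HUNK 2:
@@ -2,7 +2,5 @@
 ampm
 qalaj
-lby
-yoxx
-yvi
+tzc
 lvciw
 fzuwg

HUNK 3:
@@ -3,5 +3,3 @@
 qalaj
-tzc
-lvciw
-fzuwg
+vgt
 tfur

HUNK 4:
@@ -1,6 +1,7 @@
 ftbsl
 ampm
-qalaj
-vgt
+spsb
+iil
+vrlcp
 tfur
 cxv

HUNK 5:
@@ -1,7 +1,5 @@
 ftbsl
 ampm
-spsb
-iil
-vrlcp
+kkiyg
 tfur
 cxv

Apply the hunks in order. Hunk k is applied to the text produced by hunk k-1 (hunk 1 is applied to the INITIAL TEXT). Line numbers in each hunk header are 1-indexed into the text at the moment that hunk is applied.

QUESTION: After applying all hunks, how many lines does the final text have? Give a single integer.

Hunk 1: at line 2 remove [kzv,ykris] add [qalaj,lby,yoxx] -> 10 lines: ftbsl ampm qalaj lby yoxx yvi lvciw fzuwg tfur cxv
Hunk 2: at line 2 remove [lby,yoxx,yvi] add [tzc] -> 8 lines: ftbsl ampm qalaj tzc lvciw fzuwg tfur cxv
Hunk 3: at line 3 remove [tzc,lvciw,fzuwg] add [vgt] -> 6 lines: ftbsl ampm qalaj vgt tfur cxv
Hunk 4: at line 1 remove [qalaj,vgt] add [spsb,iil,vrlcp] -> 7 lines: ftbsl ampm spsb iil vrlcp tfur cxv
Hunk 5: at line 1 remove [spsb,iil,vrlcp] add [kkiyg] -> 5 lines: ftbsl ampm kkiyg tfur cxv
Final line count: 5

Answer: 5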